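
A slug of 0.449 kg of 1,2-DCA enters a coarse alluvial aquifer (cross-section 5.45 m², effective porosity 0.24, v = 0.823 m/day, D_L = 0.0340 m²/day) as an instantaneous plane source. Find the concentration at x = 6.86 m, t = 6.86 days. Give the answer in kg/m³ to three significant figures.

0.0413 kg/m³

For an instantaneous plane source, C(x,t) = M/(n_e·A·√(4πDt)) · exp(−(x−vt)²/(4Dt)), with n_e·A the pore (flow) area.
Plume center vt = 0.823 × 6.86 = 5.64578 m, so the well at 6.86 m is 1.21422 m downgradient of the peak.
√(4πDt) = 1.712 m, giving peak height M/(n_e·A·√(4πDt)) = 0.449/(0.24 × 5.45 × 1.712) = 0.2005 kg/m³.
(x−vt)²/(4Dt) = (1.21422)²/(4 × 0.0340 × 6.86) = 1.580; exp(−1.580) = 0.2060.
C = 0.2005 × 0.2060 = 0.0413 kg/m³.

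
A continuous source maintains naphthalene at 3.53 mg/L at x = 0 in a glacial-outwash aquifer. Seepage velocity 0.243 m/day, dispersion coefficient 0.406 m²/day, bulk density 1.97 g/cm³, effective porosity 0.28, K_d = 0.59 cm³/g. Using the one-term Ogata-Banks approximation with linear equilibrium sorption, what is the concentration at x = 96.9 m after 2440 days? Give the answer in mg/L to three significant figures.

Retardation factor R = 1 + ρ_b·K_d/n = 1 + 1.97 × 0.59/0.28 = 5.151.
Sorption retards both mechanisms: v_R = v/R = 0.04718 m/day, D_R = D/R = 0.07882 m²/day.
v_R·t = 0.04718 × 2440 = 115.1192 m; 2√(D_R t) = 27.74 m; argument = (96.9 − 115.1192)/27.74 = -0.6568.
C = C₀ × ½·erfc(-0.6568) = 3.53 × 0.8235 = 2.91 mg/L.

2.91 mg/L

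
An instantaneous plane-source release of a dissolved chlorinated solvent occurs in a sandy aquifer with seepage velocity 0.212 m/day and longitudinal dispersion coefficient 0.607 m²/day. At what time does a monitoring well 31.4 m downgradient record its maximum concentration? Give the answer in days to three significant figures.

For the 1D instantaneous-source solution, setting ∂C/∂t = 0 at fixed x gives v²t² + 2Dt − x² = 0, so t = (√(D² + v²x²) − D)/v².
√(D² + v²x²) = √(0.607² + 0.212² × 31.4²) = 6.684; v² = 0.044944.
t = (6.684 − 0.607)/0.044944 = 135 days (vs. the pure-advection estimate x/v = 148 d).

135 days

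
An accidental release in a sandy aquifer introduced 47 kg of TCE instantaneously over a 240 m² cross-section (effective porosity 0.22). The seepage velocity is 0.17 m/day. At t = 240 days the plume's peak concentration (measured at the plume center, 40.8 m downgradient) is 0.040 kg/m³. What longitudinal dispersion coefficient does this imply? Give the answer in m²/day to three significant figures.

At the plume center C_max = M/(n_e·A·√(4πDt)), so D = M²/(4πt·(n_e·A·C_max)²).
n_e·A·C_max = 0.22 × 240 × 0.040 = 2.112 kg/m.
D = 47²/(4π × 240 × 2.112²) = 0.164 m²/day.

0.164 m²/day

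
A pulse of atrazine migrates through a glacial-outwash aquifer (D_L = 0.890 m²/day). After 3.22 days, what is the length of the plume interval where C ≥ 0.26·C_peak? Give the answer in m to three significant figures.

7.86 m

The plume is Gaussian with σ = √(2Dt) = √(2 × 0.890 × 3.22) = 2.394 m.
C/C_peak = exp(−Δx²/(2σ²)) = 0.26 ⇒ Δx = σ·√(−2 ln 0.26) = 2.394 × 1.641 = 3.929 m.
Width = 2Δx = 7.86 m.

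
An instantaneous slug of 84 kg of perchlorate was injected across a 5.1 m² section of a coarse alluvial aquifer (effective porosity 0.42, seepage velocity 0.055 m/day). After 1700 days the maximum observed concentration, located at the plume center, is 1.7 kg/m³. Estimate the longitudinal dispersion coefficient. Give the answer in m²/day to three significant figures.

0.0249 m²/day

At the plume center C_max = M/(n_e·A·√(4πDt)), so D = M²/(4πt·(n_e·A·C_max)²).
n_e·A·C_max = 0.42 × 5.1 × 1.7 = 3.641 kg/m.
D = 84²/(4π × 1700 × 3.641²) = 0.0249 m²/day.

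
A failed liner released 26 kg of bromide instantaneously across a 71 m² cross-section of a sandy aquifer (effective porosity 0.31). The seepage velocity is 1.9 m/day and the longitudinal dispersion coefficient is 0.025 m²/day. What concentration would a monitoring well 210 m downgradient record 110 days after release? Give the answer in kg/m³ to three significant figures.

For an instantaneous plane source, C(x,t) = M/(n_e·A·√(4πDt)) · exp(−(x−vt)²/(4Dt)), with n_e·A the pore (flow) area.
Plume center vt = 1.9 × 110 = 209 m, so the well at 210 m is 1 m downgradient of the peak.
√(4πDt) = 5.879 m, giving peak height M/(n_e·A·√(4πDt)) = 26/(0.31 × 71 × 5.879) = 0.2009 kg/m³.
(x−vt)²/(4Dt) = (1)²/(4 × 0.025 × 110) = 0.09091; exp(−0.09091) = 0.9131.
C = 0.2009 × 0.9131 = 0.183 kg/m³.

0.183 kg/m³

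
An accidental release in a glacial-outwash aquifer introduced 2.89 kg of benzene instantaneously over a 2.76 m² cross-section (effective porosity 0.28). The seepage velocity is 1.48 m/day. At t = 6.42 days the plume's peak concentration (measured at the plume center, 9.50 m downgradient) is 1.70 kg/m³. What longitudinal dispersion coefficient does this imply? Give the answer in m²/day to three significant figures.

0.0600 m²/day

At the plume center C_max = M/(n_e·A·√(4πDt)), so D = M²/(4πt·(n_e·A·C_max)²).
n_e·A·C_max = 0.28 × 2.76 × 1.70 = 1.314 kg/m.
D = 2.89²/(4π × 6.42 × 1.314²) = 0.0600 m²/day.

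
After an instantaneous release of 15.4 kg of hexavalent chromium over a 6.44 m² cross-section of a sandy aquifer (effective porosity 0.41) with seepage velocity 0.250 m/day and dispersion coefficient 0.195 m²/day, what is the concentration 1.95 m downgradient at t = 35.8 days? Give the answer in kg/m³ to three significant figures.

0.108 kg/m³

For an instantaneous plane source, C(x,t) = M/(n_e·A·√(4πDt)) · exp(−(x−vt)²/(4Dt)), with n_e·A the pore (flow) area.
Plume center vt = 0.250 × 35.8 = 8.95 m, so the well at 1.95 m is 7 m upgradient of the peak.
√(4πDt) = 9.366 m, giving peak height M/(n_e·A·√(4πDt)) = 15.4/(0.41 × 6.44 × 9.366) = 0.6227 kg/m³.
(x−vt)²/(4Dt) = (-7)²/(4 × 0.195 × 35.8) = 1.755; exp(−1.755) = 0.1729.
C = 0.6227 × 0.1729 = 0.108 kg/m³.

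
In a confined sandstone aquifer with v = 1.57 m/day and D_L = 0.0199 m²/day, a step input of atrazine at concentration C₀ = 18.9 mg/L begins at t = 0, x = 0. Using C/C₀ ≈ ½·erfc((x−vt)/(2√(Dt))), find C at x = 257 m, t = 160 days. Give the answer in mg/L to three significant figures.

0.204 mg/L

For a continuous step input, C/C₀ ≈ ½·erfc((x−vt)/(2√(Dt))).
vt = 1.57 × 160 = 251.2 m and 2√(Dt) = 2√(0.0199 × 160) = 3.569 m.
Argument (x−vt)/(2√(Dt)) = (257 − 251.2)/3.569 = 1.625; ½·erfc(1.625) = 0.01078.
C = 18.9 × 0.01078 = 0.204 mg/L.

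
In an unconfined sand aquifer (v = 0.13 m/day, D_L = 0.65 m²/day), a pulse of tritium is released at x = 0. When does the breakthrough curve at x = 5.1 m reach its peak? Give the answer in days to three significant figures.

16.5 days

For the 1D instantaneous-source solution, setting ∂C/∂t = 0 at fixed x gives v²t² + 2Dt − x² = 0, so t = (√(D² + v²x²) − D)/v².
√(D² + v²x²) = √(0.65² + 0.13² × 5.1²) = 0.9285; v² = 0.0169.
t = (0.9285 − 0.65)/0.0169 = 16.5 days (vs. the pure-advection estimate x/v = 39.2 d).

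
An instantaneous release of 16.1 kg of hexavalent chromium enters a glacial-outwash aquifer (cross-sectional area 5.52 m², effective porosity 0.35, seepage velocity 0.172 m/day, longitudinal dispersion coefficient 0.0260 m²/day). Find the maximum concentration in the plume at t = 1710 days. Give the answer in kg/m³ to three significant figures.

The peak of an instantaneous 1D plume sits at x = vt; there the Gaussian factor is 1 and C_max = M/(n_e·A·√(4πDt)), where n_e·A is the pore area the mass is dissolved in.
√(4πDt) = √(4π × 0.0260 × 1710) = 23.64 m, so C_max = 16.1/(0.35 × 5.52 × 23.64) = 0.353 kg/m³.

0.353 kg/m³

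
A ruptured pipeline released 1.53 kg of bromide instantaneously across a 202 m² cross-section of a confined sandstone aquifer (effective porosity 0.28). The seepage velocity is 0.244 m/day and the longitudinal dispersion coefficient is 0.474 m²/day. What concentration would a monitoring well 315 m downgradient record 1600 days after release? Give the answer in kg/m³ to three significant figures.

4.25e-05 kg/m³

For an instantaneous plane source, C(x,t) = M/(n_e·A·√(4πDt)) · exp(−(x−vt)²/(4Dt)), with n_e·A the pore (flow) area.
Plume center vt = 0.244 × 1600 = 390.4 m, so the well at 315 m is 75.4 m upgradient of the peak.
√(4πDt) = 97.62 m, giving peak height M/(n_e·A·√(4πDt)) = 1.53/(0.28 × 202 × 97.62) = 0.0002771 kg/m³.
(x−vt)²/(4Dt) = (-75.4)²/(4 × 0.474 × 1600) = 1.874; exp(−1.874) = 0.1535.
C = 0.0002771 × 0.1535 = 4.25e-05 kg/m³.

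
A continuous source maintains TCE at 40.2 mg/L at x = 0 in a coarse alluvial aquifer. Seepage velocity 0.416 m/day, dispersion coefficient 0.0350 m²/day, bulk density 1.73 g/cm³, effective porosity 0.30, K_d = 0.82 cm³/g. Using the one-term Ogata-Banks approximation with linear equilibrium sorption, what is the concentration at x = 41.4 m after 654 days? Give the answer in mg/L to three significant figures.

39.6 mg/L

Retardation factor R = 1 + ρ_b·K_d/n = 1 + 1.73 × 0.82/0.30 = 5.729.
Sorption retards both mechanisms: v_R = v/R = 0.07261 m/day, D_R = D/R = 0.006109 m²/day.
v_R·t = 0.07261 × 654 = 47.48694 m; 2√(D_R t) = 3.998 m; argument = (41.4 − 47.48694)/3.998 = -1.522.
C = C₀ × ½·erfc(-1.522) = 40.2 × 0.9843 = 39.6 mg/L.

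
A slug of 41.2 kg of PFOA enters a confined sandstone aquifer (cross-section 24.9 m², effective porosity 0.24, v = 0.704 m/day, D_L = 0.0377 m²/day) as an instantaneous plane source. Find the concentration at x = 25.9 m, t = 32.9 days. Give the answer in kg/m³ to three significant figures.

0.385 kg/m³

For an instantaneous plane source, C(x,t) = M/(n_e·A·√(4πDt)) · exp(−(x−vt)²/(4Dt)), with n_e·A the pore (flow) area.
Plume center vt = 0.704 × 32.9 = 23.1616 m, so the well at 25.9 m is 2.7384 m downgradient of the peak.
√(4πDt) = 3.948 m, giving peak height M/(n_e·A·√(4πDt)) = 41.2/(0.24 × 24.9 × 3.948) = 1.746 kg/m³.
(x−vt)²/(4Dt) = (2.7384)²/(4 × 0.0377 × 32.9) = 1.511; exp(−1.511) = 0.2207.
C = 1.746 × 0.2207 = 0.385 kg/m³.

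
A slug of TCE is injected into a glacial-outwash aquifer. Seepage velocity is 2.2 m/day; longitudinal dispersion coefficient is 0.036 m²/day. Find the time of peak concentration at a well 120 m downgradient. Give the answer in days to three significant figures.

For the 1D instantaneous-source solution, setting ∂C/∂t = 0 at fixed x gives v²t² + 2Dt − x² = 0, so t = (√(D² + v²x²) − D)/v².
√(D² + v²x²) = √(0.036² + 2.2² × 120²) = 264.0; v² = 4.84.
t = (264.0 − 0.036)/4.84 = 54.5 days (vs. the pure-advection estimate x/v = 54.5 d).

54.5 days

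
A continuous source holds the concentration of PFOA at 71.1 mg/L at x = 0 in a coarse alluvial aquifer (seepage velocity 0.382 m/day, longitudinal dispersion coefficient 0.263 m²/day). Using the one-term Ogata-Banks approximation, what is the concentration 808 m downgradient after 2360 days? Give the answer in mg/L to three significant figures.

For a continuous step input, C/C₀ ≈ ½·erfc((x−vt)/(2√(Dt))).
vt = 0.382 × 2360 = 901.52 m and 2√(Dt) = 2√(0.263 × 2360) = 49.83 m.
Argument (x−vt)/(2√(Dt)) = (808 − 901.52)/49.83 = -1.877; ½·erfc(-1.877) = 0.9960.
C = 71.1 × 0.9960 = 70.8 mg/L.

70.8 mg/L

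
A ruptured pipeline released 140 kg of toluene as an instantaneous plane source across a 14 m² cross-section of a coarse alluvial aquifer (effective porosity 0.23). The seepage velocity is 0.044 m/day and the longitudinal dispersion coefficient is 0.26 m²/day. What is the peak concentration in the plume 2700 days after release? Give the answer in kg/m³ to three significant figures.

The peak of an instantaneous 1D plume sits at x = vt; there the Gaussian factor is 1 and C_max = M/(n_e·A·√(4πDt)), where n_e·A is the pore area the mass is dissolved in.
√(4πDt) = √(4π × 0.26 × 2700) = 93.92 m, so C_max = 140/(0.23 × 14 × 93.92) = 0.463 kg/m³.

0.463 kg/m³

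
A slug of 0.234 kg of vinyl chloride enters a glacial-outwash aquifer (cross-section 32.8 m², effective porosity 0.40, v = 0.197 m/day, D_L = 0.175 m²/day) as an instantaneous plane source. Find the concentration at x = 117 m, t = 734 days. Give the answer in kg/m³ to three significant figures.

0.000101 kg/m³

For an instantaneous plane source, C(x,t) = M/(n_e·A·√(4πDt)) · exp(−(x−vt)²/(4Dt)), with n_e·A the pore (flow) area.
Plume center vt = 0.197 × 734 = 144.598 m, so the well at 117 m is 27.598 m upgradient of the peak.
√(4πDt) = 40.18 m, giving peak height M/(n_e·A·√(4πDt)) = 0.234/(0.40 × 32.8 × 40.18) = 0.0004439 kg/m³.
(x−vt)²/(4Dt) = (-27.598)²/(4 × 0.175 × 734) = 1.482; exp(−1.482) = 0.2272.
C = 0.0004439 × 0.2272 = 0.000101 kg/m³.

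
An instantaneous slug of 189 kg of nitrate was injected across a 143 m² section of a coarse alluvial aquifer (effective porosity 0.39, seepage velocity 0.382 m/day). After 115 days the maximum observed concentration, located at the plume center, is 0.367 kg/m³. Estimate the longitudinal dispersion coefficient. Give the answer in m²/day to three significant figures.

At the plume center C_max = M/(n_e·A·√(4πDt)), so D = M²/(4πt·(n_e·A·C_max)²).
n_e·A·C_max = 0.39 × 143 × 0.367 = 20.47 kg/m.
D = 189²/(4π × 115 × 20.47²) = 0.0590 m²/day.

0.0590 m²/day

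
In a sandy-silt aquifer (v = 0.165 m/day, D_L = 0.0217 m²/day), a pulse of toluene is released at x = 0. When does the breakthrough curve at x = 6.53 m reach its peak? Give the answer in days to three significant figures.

For the 1D instantaneous-source solution, setting ∂C/∂t = 0 at fixed x gives v²t² + 2Dt − x² = 0, so t = (√(D² + v²x²) − D)/v².
√(D² + v²x²) = √(0.0217² + 0.165² × 6.53²) = 1.078; v² = 0.027225.
t = (1.078 − 0.0217)/0.027225 = 38.8 days (vs. the pure-advection estimate x/v = 39.6 d).

38.8 days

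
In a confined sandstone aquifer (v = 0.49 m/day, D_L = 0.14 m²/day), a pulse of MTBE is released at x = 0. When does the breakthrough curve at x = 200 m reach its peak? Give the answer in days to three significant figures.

408 days

For the 1D instantaneous-source solution, setting ∂C/∂t = 0 at fixed x gives v²t² + 2Dt − x² = 0, so t = (√(D² + v²x²) − D)/v².
√(D² + v²x²) = √(0.14² + 0.49² × 200²) = 98.00; v² = 0.2401.
t = (98.00 − 0.14)/0.2401 = 408 days (vs. the pure-advection estimate x/v = 408 d).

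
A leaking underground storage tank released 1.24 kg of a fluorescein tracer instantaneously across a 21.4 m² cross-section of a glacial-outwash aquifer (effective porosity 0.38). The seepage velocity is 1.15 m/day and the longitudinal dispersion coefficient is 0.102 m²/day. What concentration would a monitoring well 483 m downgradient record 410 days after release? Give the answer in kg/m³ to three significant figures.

For an instantaneous plane source, C(x,t) = M/(n_e·A·√(4πDt)) · exp(−(x−vt)²/(4Dt)), with n_e·A the pore (flow) area.
Plume center vt = 1.15 × 410 = 471.5 m, so the well at 483 m is 11.5 m downgradient of the peak.
√(4πDt) = 22.92 m, giving peak height M/(n_e·A·√(4πDt)) = 1.24/(0.38 × 21.4 × 22.92) = 0.006653 kg/m³.
(x−vt)²/(4Dt) = (11.5)²/(4 × 0.102 × 410) = 0.7906; exp(−0.7906) = 0.4536.
C = 0.006653 × 0.4536 = 0.00302 kg/m³.

0.00302 kg/m³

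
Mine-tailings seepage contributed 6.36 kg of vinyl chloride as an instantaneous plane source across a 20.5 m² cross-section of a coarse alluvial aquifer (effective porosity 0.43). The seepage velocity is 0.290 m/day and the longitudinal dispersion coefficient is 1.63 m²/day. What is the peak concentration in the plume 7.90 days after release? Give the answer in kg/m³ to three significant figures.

0.0567 kg/m³

The peak of an instantaneous 1D plume sits at x = vt; there the Gaussian factor is 1 and C_max = M/(n_e·A·√(4πDt)), where n_e·A is the pore area the mass is dissolved in.
√(4πDt) = √(4π × 1.63 × 7.90) = 12.72 m, so C_max = 6.36/(0.43 × 20.5 × 12.72) = 0.0567 kg/m³.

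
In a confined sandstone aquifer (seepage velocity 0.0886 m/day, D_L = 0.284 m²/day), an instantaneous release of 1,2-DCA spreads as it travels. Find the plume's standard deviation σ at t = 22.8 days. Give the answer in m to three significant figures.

3.60 m

Dispersive spreading gives a Gaussian with σ² = 2Dt; advection only shifts the center.
σ = √(2 × 0.284 × 22.8) = 3.60 m.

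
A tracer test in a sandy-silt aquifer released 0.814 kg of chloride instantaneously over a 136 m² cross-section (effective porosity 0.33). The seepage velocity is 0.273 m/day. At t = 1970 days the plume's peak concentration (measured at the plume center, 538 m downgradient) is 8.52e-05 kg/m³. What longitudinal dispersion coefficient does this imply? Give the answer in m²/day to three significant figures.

At the plume center C_max = M/(n_e·A·√(4πDt)), so D = M²/(4πt·(n_e·A·C_max)²).
n_e·A·C_max = 0.33 × 136 × 8.52e-05 = 0.003824 kg/m.
D = 0.814²/(4π × 1970 × 0.003824²) = 1.83 m²/day.

1.83 m²/day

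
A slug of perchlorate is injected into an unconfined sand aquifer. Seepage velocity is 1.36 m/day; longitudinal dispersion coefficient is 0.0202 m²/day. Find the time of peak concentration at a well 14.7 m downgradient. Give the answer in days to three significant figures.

For the 1D instantaneous-source solution, setting ∂C/∂t = 0 at fixed x gives v²t² + 2Dt − x² = 0, so t = (√(D² + v²x²) − D)/v².
√(D² + v²x²) = √(0.0202² + 1.36² × 14.7²) = 19.99; v² = 1.8496.
t = (19.99 − 0.0202)/1.8496 = 10.8 days (vs. the pure-advection estimate x/v = 10.8 d).

10.8 days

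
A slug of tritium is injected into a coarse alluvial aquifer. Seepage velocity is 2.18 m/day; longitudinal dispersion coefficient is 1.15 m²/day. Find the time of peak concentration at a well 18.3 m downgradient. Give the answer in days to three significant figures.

8.16 days

For the 1D instantaneous-source solution, setting ∂C/∂t = 0 at fixed x gives v²t² + 2Dt − x² = 0, so t = (√(D² + v²x²) − D)/v².
√(D² + v²x²) = √(1.15² + 2.18² × 18.3²) = 39.91; v² = 4.7524.
t = (39.91 − 1.15)/4.7524 = 8.16 days (vs. the pure-advection estimate x/v = 8.39 d).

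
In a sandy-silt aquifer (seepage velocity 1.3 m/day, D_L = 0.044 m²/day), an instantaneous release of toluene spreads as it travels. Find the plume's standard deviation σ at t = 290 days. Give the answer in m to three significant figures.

5.05 m

Dispersive spreading gives a Gaussian with σ² = 2Dt; advection only shifts the center.
σ = √(2 × 0.044 × 290) = 5.05 m.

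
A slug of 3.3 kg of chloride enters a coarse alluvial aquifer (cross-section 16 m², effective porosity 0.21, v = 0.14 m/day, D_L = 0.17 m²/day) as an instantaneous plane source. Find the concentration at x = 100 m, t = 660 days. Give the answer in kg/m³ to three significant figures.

0.0230 kg/m³

For an instantaneous plane source, C(x,t) = M/(n_e·A·√(4πDt)) · exp(−(x−vt)²/(4Dt)), with n_e·A the pore (flow) area.
Plume center vt = 0.14 × 660 = 92.4 m, so the well at 100 m is 7.6 m downgradient of the peak.
√(4πDt) = 37.55 m, giving peak height M/(n_e·A·√(4πDt)) = 3.3/(0.21 × 16 × 37.55) = 0.02616 kg/m³.
(x−vt)²/(4Dt) = (7.6)²/(4 × 0.17 × 660) = 0.1287; exp(−0.1287) = 0.8792.
C = 0.02616 × 0.8792 = 0.0230 kg/m³.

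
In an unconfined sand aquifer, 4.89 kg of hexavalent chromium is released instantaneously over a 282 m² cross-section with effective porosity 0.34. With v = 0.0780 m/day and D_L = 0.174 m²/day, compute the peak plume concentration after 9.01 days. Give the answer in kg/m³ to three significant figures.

The peak of an instantaneous 1D plume sits at x = vt; there the Gaussian factor is 1 and C_max = M/(n_e·A·√(4πDt)), where n_e·A is the pore area the mass is dissolved in.
√(4πDt) = √(4π × 0.174 × 9.01) = 4.439 m, so C_max = 4.89/(0.34 × 282 × 4.439) = 0.0115 kg/m³.

0.0115 kg/m³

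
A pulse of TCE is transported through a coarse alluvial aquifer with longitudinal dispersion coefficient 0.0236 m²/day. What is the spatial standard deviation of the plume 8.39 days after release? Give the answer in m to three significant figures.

0.629 m

Dispersive spreading gives a Gaussian with σ² = 2Dt; advection only shifts the center.
σ = √(2 × 0.0236 × 8.39) = 0.629 m.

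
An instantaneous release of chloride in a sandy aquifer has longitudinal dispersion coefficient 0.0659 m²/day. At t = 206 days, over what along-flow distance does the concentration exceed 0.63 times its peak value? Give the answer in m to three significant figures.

The plume is Gaussian with σ = √(2Dt) = √(2 × 0.0659 × 206) = 5.211 m.
C/C_peak = exp(−Δx²/(2σ²)) = 0.63 ⇒ Δx = σ·√(−2 ln 0.63) = 5.211 × 0.9613 = 5.009 m.
Width = 2Δx = 10.0 m.

10.0 m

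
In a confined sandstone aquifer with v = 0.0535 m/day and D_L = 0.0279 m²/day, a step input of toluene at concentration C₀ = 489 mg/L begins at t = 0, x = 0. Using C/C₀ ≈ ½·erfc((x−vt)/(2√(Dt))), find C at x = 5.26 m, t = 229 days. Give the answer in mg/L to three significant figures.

For a continuous step input, C/C₀ ≈ ½·erfc((x−vt)/(2√(Dt))).
vt = 0.0535 × 229 = 12.2515 m and 2√(Dt) = 2√(0.0279 × 229) = 5.055 m.
Argument (x−vt)/(2√(Dt)) = (5.26 − 12.2515)/5.055 = -1.383; ½·erfc(-1.383) = 0.9748.
C = 489 × 0.9748 = 477 mg/L.

477 mg/L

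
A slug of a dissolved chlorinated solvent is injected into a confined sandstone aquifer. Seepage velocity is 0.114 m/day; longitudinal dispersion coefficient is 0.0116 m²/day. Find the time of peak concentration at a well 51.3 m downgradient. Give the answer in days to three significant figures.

449 days

For the 1D instantaneous-source solution, setting ∂C/∂t = 0 at fixed x gives v²t² + 2Dt − x² = 0, so t = (√(D² + v²x²) − D)/v².
√(D² + v²x²) = √(0.0116² + 0.114² × 51.3²) = 5.848; v² = 0.012996.
t = (5.848 − 0.0116)/0.012996 = 449 days (vs. the pure-advection estimate x/v = 450 d).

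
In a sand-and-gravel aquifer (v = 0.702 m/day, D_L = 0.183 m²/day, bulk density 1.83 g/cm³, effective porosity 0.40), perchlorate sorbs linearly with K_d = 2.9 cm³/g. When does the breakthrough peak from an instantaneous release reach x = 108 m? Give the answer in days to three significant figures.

Retardation factor R = 1 + ρ_b·K_d/n = 1 + 1.83 × 2.9/0.40 = 14.27.
Sorption retards both mechanisms: v_R = v/R = 0.04919 m/day, D_R = D/R = 0.01282 m²/day.
Peak time from v_R²t² + 2D_R t − x² = 0: t = (√(D_R² + v_R²x²) − D_R)/v_R².
√(D_R² + v_R²x²) = √(0.01282² + 0.04919² × 108²) = 5.313; v_R² = 0.002420.
t = (5.313 − 0.01282)/0.002420 = 2190 days.

2190 days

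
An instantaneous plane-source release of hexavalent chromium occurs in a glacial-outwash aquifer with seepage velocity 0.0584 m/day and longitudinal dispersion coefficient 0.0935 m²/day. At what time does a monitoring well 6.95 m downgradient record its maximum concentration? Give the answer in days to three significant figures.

94.7 days

For the 1D instantaneous-source solution, setting ∂C/∂t = 0 at fixed x gives v²t² + 2Dt − x² = 0, so t = (√(D² + v²x²) − D)/v².
√(D² + v²x²) = √(0.0935² + 0.0584² × 6.95²) = 0.4165; v² = 0.00341056.
t = (0.4165 − 0.0935)/0.00341056 = 94.7 days (vs. the pure-advection estimate x/v = 119 d).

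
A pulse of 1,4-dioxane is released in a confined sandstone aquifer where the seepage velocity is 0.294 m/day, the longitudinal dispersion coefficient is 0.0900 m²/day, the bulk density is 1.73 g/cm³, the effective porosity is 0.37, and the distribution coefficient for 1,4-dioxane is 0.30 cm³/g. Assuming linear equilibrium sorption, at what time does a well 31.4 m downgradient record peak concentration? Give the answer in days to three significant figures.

Retardation factor R = 1 + ρ_b·K_d/n = 1 + 1.73 × 0.30/0.37 = 2.403.
Sorption retards both mechanisms: v_R = v/R = 0.1223 m/day, D_R = D/R = 0.03745 m²/day.
Peak time from v_R²t² + 2D_R t − x² = 0: t = (√(D_R² + v_R²x²) − D_R)/v_R².
√(D_R² + v_R²x²) = √(0.03745² + 0.1223² × 31.4²) = 3.840; v_R² = 0.01496.
t = (3.840 − 0.03745)/0.01496 = 254 days.

254 days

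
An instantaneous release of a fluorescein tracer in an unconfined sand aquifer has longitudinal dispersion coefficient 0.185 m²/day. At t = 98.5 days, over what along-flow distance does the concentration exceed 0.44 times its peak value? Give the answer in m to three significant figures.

15.5 m

The plume is Gaussian with σ = √(2Dt) = √(2 × 0.185 × 98.5) = 6.037 m.
C/C_peak = exp(−Δx²/(2σ²)) = 0.44 ⇒ Δx = σ·√(−2 ln 0.44) = 6.037 × 1.281 = 7.733 m.
Width = 2Δx = 15.5 m.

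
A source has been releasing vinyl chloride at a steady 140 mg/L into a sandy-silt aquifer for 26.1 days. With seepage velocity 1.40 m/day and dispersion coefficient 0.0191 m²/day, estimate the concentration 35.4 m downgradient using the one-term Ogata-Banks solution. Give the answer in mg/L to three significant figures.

For a continuous step input, C/C₀ ≈ ½·erfc((x−vt)/(2√(Dt))).
vt = 1.40 × 26.1 = 36.54 m and 2√(Dt) = 2√(0.0191 × 26.1) = 1.412 m.
Argument (x−vt)/(2√(Dt)) = (35.4 − 36.54)/1.412 = -0.8074; ½·erfc(-0.8074) = 0.8732.
C = 140 × 0.8732 = 122 mg/L.

122 mg/L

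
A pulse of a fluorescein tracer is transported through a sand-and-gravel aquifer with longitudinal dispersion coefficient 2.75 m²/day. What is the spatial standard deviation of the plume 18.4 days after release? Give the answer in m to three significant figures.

Dispersive spreading gives a Gaussian with σ² = 2Dt; advection only shifts the center.
σ = √(2 × 2.75 × 18.4) = 10.1 m.

10.1 m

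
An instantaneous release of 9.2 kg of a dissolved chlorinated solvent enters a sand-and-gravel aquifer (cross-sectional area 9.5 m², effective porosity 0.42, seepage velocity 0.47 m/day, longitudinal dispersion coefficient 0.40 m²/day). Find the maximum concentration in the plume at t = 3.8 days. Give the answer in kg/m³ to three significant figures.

The peak of an instantaneous 1D plume sits at x = vt; there the Gaussian factor is 1 and C_max = M/(n_e·A·√(4πDt)), where n_e·A is the pore area the mass is dissolved in.
√(4πDt) = √(4π × 0.40 × 3.8) = 4.370 m, so C_max = 9.2/(0.42 × 9.5 × 4.370) = 0.528 kg/m³.

0.528 kg/m³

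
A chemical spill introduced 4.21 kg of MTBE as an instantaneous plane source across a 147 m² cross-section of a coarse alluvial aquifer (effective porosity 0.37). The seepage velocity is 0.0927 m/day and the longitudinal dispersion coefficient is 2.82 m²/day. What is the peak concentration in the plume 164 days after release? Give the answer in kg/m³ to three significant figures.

The peak of an instantaneous 1D plume sits at x = vt; there the Gaussian factor is 1 and C_max = M/(n_e·A·√(4πDt)), where n_e·A is the pore area the mass is dissolved in.
√(4πDt) = √(4π × 2.82 × 164) = 76.23 m, so C_max = 4.21/(0.37 × 147 × 76.23) = 0.00102 kg/m³.

0.00102 kg/m³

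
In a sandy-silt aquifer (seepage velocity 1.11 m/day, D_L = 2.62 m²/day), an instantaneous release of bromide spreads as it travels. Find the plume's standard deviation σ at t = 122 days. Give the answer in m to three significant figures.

25.3 m

Dispersive spreading gives a Gaussian with σ² = 2Dt; advection only shifts the center.
σ = √(2 × 2.62 × 122) = 25.3 m.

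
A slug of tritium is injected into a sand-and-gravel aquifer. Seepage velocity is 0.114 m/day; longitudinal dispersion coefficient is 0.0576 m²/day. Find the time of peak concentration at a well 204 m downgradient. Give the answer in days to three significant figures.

1790 days

For the 1D instantaneous-source solution, setting ∂C/∂t = 0 at fixed x gives v²t² + 2Dt − x² = 0, so t = (√(D² + v²x²) − D)/v².
√(D² + v²x²) = √(0.0576² + 0.114² × 204²) = 23.26; v² = 0.012996.
t = (23.26 − 0.0576)/0.012996 = 1790 days (vs. the pure-advection estimate x/v = 1790 d).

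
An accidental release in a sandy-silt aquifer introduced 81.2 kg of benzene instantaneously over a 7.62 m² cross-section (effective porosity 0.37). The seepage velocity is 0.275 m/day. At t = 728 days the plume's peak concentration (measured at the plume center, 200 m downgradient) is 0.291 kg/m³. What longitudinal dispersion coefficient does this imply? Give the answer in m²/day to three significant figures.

1.07 m²/day

At the plume center C_max = M/(n_e·A·√(4πDt)), so D = M²/(4πt·(n_e·A·C_max)²).
n_e·A·C_max = 0.37 × 7.62 × 0.291 = 0.8204 kg/m.
D = 81.2²/(4π × 728 × 0.8204²) = 1.07 m²/day.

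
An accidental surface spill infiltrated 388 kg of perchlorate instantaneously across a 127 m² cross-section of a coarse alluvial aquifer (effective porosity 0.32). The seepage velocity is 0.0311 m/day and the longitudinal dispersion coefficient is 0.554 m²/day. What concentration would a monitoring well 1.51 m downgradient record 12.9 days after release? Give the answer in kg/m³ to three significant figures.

For an instantaneous plane source, C(x,t) = M/(n_e·A·√(4πDt)) · exp(−(x−vt)²/(4Dt)), with n_e·A the pore (flow) area.
Plume center vt = 0.0311 × 12.9 = 0.40119 m, so the well at 1.51 m is 1.10881 m downgradient of the peak.
√(4πDt) = 9.477 m, giving peak height M/(n_e·A·√(4πDt)) = 388/(0.32 × 127 × 9.477) = 1.007 kg/m³.
(x−vt)²/(4Dt) = (1.10881)²/(4 × 0.554 × 12.9) = 0.04301; exp(−0.04301) = 0.9579.
C = 1.007 × 0.9579 = 0.965 kg/m³.

0.965 kg/m³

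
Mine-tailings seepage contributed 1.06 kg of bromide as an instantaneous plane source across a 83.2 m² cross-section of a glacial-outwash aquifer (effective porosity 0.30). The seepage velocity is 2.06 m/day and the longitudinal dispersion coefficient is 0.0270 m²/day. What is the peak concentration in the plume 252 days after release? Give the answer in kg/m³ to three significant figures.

0.00459 kg/m³

The peak of an instantaneous 1D plume sits at x = vt; there the Gaussian factor is 1 and C_max = M/(n_e·A·√(4πDt)), where n_e·A is the pore area the mass is dissolved in.
√(4πDt) = √(4π × 0.0270 × 252) = 9.247 m, so C_max = 1.06/(0.30 × 83.2 × 9.247) = 0.00459 kg/m³.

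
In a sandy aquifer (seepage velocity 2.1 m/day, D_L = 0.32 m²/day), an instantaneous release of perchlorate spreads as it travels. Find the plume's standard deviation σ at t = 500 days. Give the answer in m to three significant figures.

17.9 m

Dispersive spreading gives a Gaussian with σ² = 2Dt; advection only shifts the center.
σ = √(2 × 0.32 × 500) = 17.9 m.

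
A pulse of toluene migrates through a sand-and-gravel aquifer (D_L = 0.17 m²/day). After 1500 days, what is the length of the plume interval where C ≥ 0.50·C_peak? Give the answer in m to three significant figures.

The plume is Gaussian with σ = √(2Dt) = √(2 × 0.17 × 1500) = 22.58 m.
C/C_peak = exp(−Δx²/(2σ²)) = 0.50 ⇒ Δx = σ·√(−2 ln 0.50) = 22.58 × 1.177 = 26.58 m.
Width = 2Δx = 53.2 m.

53.2 m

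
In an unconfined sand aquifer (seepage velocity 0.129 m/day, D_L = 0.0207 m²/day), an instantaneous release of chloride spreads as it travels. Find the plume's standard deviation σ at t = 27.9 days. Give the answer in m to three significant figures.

Dispersive spreading gives a Gaussian with σ² = 2Dt; advection only shifts the center.
σ = √(2 × 0.0207 × 27.9) = 1.07 m.

1.07 m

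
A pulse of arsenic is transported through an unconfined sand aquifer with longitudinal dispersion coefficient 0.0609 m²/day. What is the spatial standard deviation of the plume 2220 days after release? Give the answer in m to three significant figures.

16.4 m

Dispersive spreading gives a Gaussian with σ² = 2Dt; advection only shifts the center.
σ = √(2 × 0.0609 × 2220) = 16.4 m.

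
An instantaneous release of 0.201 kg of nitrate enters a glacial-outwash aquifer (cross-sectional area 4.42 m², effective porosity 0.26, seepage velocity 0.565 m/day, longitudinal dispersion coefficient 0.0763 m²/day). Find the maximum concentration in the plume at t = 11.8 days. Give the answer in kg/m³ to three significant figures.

0.0520 kg/m³

The peak of an instantaneous 1D plume sits at x = vt; there the Gaussian factor is 1 and C_max = M/(n_e·A·√(4πDt)), where n_e·A is the pore area the mass is dissolved in.
√(4πDt) = √(4π × 0.0763 × 11.8) = 3.364 m, so C_max = 0.201/(0.26 × 4.42 × 3.364) = 0.0520 kg/m³.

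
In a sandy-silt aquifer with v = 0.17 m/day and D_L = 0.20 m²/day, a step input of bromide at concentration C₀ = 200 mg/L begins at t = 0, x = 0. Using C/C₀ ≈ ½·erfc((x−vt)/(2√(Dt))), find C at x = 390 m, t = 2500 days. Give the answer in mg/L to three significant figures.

173 mg/L

For a continuous step input, C/C₀ ≈ ½·erfc((x−vt)/(2√(Dt))).
vt = 0.17 × 2500 = 425 m and 2√(Dt) = 2√(0.20 × 2500) = 44.72 m.
Argument (x−vt)/(2√(Dt)) = (390 − 425)/44.72 = -0.7826; ½·erfc(-0.7826) = 0.8658.
C = 200 × 0.8658 = 173 mg/L.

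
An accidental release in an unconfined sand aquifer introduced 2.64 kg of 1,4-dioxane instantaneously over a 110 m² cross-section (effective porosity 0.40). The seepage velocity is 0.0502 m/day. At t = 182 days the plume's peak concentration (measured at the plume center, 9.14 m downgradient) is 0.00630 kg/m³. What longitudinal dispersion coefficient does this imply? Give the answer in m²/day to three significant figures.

At the plume center C_max = M/(n_e·A·√(4πDt)), so D = M²/(4πt·(n_e·A·C_max)²).
n_e·A·C_max = 0.40 × 110 × 0.00630 = 0.2772 kg/m.
D = 2.64²/(4π × 182 × 0.2772²) = 0.0397 m²/day.

0.0397 m²/day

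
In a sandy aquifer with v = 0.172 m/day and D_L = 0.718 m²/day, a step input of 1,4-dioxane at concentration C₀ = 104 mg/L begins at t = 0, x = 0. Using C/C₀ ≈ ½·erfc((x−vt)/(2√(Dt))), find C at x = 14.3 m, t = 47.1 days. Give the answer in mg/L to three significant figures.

For a continuous step input, C/C₀ ≈ ½·erfc((x−vt)/(2√(Dt))).
vt = 0.172 × 47.1 = 8.1012 m and 2√(Dt) = 2√(0.718 × 47.1) = 11.63 m.
Argument (x−vt)/(2√(Dt)) = (14.3 − 8.1012)/11.63 = 0.5330; ½·erfc(0.5330) = 0.2255.
C = 104 × 0.2255 = 23.5 mg/L.

23.5 mg/L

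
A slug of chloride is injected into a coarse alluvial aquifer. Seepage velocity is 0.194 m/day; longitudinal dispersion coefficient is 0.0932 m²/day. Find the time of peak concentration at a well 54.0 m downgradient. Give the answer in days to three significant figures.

276 days

For the 1D instantaneous-source solution, setting ∂C/∂t = 0 at fixed x gives v²t² + 2Dt − x² = 0, so t = (√(D² + v²x²) − D)/v².
√(D² + v²x²) = √(0.0932² + 0.194² × 54.0²) = 10.48; v² = 0.037636.
t = (10.48 − 0.0932)/0.037636 = 276 days (vs. the pure-advection estimate x/v = 278 d).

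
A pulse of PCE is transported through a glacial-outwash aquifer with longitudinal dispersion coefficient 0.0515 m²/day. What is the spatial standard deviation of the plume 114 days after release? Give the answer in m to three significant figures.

Dispersive spreading gives a Gaussian with σ² = 2Dt; advection only shifts the center.
σ = √(2 × 0.0515 × 114) = 3.43 m.

3.43 m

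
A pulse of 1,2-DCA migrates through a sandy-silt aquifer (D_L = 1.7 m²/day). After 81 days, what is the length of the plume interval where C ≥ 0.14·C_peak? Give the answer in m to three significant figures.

65.8 m

The plume is Gaussian with σ = √(2Dt) = √(2 × 1.7 × 81) = 16.60 m.
C/C_peak = exp(−Δx²/(2σ²)) = 0.14 ⇒ Δx = σ·√(−2 ln 0.14) = 16.60 × 1.983 = 32.92 m.
Width = 2Δx = 65.8 m.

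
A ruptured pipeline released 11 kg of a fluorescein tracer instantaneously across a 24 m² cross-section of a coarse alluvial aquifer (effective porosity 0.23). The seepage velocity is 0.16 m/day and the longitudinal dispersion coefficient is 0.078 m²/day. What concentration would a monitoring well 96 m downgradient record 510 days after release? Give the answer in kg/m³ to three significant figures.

For an instantaneous plane source, C(x,t) = M/(n_e·A·√(4πDt)) · exp(−(x−vt)²/(4Dt)), with n_e·A the pore (flow) area.
Plume center vt = 0.16 × 510 = 81.6 m, so the well at 96 m is 14.4 m downgradient of the peak.
√(4πDt) = 22.36 m, giving peak height M/(n_e·A·√(4πDt)) = 11/(0.23 × 24 × 22.36) = 0.08912 kg/m³.
(x−vt)²/(4Dt) = (14.4)²/(4 × 0.078 × 510) = 1.303; exp(−1.303) = 0.2717.
C = 0.08912 × 0.2717 = 0.0242 kg/m³.

0.0242 kg/m³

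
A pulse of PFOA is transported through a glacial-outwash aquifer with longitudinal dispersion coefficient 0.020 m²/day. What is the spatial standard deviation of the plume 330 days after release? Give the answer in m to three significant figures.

Dispersive spreading gives a Gaussian with σ² = 2Dt; advection only shifts the center.
σ = √(2 × 0.020 × 330) = 3.63 m.

3.63 m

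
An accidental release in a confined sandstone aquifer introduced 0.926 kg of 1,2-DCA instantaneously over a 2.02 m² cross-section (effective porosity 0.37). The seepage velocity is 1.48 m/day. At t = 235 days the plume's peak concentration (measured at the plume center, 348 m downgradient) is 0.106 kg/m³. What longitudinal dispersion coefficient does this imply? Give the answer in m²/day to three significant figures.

At the plume center C_max = M/(n_e·A·√(4πDt)), so D = M²/(4πt·(n_e·A·C_max)²).
n_e·A·C_max = 0.37 × 2.02 × 0.106 = 0.07922 kg/m.
D = 0.926²/(4π × 235 × 0.07922²) = 0.0463 m²/day.

0.0463 m²/day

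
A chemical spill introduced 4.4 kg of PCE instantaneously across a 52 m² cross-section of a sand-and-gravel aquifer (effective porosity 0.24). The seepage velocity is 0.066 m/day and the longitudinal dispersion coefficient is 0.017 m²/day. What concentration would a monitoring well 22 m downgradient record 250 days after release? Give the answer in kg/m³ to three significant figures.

0.00814 kg/m³

For an instantaneous plane source, C(x,t) = M/(n_e·A·√(4πDt)) · exp(−(x−vt)²/(4Dt)), with n_e·A the pore (flow) area.
Plume center vt = 0.066 × 250 = 16.5 m, so the well at 22 m is 5.5 m downgradient of the peak.
√(4πDt) = 7.308 m, giving peak height M/(n_e·A·√(4πDt)) = 4.4/(0.24 × 52 × 7.308) = 0.04824 kg/m³.
(x−vt)²/(4Dt) = (5.5)²/(4 × 0.017 × 250) = 1.779; exp(−1.779) = 0.1688.
C = 0.04824 × 0.1688 = 0.00814 kg/m³.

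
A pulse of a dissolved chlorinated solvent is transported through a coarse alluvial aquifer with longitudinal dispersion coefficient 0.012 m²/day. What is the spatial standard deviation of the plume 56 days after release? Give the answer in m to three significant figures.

Dispersive spreading gives a Gaussian with σ² = 2Dt; advection only shifts the center.
σ = √(2 × 0.012 × 56) = 1.16 m.

1.16 m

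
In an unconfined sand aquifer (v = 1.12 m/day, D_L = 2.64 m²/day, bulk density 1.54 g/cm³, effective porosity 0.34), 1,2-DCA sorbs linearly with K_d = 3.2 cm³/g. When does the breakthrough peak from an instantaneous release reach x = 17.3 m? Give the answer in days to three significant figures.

209 days

Retardation factor R = 1 + ρ_b·K_d/n = 1 + 1.54 × 3.2/0.34 = 15.49.
Sorption retards both mechanisms: v_R = v/R = 0.07230 m/day, D_R = D/R = 0.1704 m²/day.
Peak time from v_R²t² + 2D_R t − x² = 0: t = (√(D_R² + v_R²x²) − D_R)/v_R².
√(D_R² + v_R²x²) = √(0.1704² + 0.07230² × 17.3²) = 1.262; v_R² = 0.005227.
t = (1.262 − 0.1704)/0.005227 = 209 days.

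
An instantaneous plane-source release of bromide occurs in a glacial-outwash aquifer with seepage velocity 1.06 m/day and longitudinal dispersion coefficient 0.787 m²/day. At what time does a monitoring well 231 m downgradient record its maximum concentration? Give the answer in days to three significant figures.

For the 1D instantaneous-source solution, setting ∂C/∂t = 0 at fixed x gives v²t² + 2Dt − x² = 0, so t = (√(D² + v²x²) − D)/v².
√(D² + v²x²) = √(0.787² + 1.06² × 231²) = 244.9; v² = 1.1236.
t = (244.9 − 0.787)/1.1236 = 217 days (vs. the pure-advection estimate x/v = 218 d).

217 days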